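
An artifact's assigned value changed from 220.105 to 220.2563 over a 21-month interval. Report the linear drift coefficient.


rate = (v2 - v1) / months
= (220.2563 - 220.105) / 21
= 0.1513 / 21
= 0.0072

0.0072


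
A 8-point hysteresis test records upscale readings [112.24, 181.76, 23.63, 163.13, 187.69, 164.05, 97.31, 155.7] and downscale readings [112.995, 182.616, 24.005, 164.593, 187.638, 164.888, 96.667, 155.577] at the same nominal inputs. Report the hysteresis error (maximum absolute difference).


|112.24 - 112.995| = 0.7550
|181.76 - 182.616| = 0.8560
|23.63 - 24.005| = 0.3750
|163.13 - 164.593| = 1.4630
|187.69 - 187.638| = 0.0520
|164.05 - 164.888| = 0.8380
|97.31 - 96.667| = 0.6430
|155.7 - 155.577| = 0.1230
hysteresis = max(diffs) = 1.4630

1.4630


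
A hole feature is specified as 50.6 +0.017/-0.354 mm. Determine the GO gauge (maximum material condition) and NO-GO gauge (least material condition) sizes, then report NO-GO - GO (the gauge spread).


GO = nominal - lower_tol (smallest hole = maximum material condition)
GO = 50.6 - 0.354 = 50.246
NO-GO = nominal + upper_tol (largest hole = least material condition)
NO-GO = 50.6 + 0.017 = 50.617
spread = NO-GO - GO = 50.617 - 50.246 = 0.3710

0.3710


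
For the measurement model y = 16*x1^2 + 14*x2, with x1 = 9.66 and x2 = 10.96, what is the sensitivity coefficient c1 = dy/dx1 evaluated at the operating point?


y = 16*x1^2 + 14*x2
dy/dx1 = 2*16*x1
Evaluate at x1 = 9.66: c1 = 32 * 9.66
c1 = 309.1200

309.1200


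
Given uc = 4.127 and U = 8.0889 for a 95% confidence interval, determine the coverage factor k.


k = U / uc
k = 8.0889 / 4.127
k = 1.96

1.96


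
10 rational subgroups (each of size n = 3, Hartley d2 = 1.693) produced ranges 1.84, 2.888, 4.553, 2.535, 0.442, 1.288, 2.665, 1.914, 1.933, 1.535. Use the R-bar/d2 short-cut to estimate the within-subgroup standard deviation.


R_bar = (1.84 + 2.888 + 4.553 + 2.535 + 0.442 + 1.288 + 2.665 + 1.914 + 1.933 + 1.535) / 10
R_bar = 21.593 / 10 = 2.1593
sigma_hat = R_bar / d2 = 2.1593 / 1.693 = 1.2754

1.2754


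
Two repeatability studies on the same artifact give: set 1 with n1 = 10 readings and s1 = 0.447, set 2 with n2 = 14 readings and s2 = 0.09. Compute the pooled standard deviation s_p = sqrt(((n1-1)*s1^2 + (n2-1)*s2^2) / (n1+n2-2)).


s_p = sqrt(((n1-1)*s1^2 + (n2-1)*s2^2) / (n1+n2-2))
numerator = (10-1)*0.447^2 + (14-1)*0.09^2 = 1.798281 + 0.1053 = 1.903581
denominator = 10 + 14 - 2 = 22
s_p^2 = 1.903581 / 22 = 0.086526409
s_p = sqrt(0.086526409) = 0.2942

0.2942


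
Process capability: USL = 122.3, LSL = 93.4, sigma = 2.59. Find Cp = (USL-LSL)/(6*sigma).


Cp = (USL - LSL) / (6 * sigma)
= (122.3 - 93.4) / (6 * 2.59)
= 28.9000 / 15.5400
= 1.8597

1.8597


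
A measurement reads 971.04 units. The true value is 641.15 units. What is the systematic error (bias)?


Systematic error = measured - true
= 971.04 - 641.15
= 329.8900

329.8900


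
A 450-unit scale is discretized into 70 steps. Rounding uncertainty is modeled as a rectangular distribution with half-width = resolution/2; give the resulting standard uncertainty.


resolution = range / divisions
resolution = 450 / 70 = 6.4285714
u_res = resolution / (2*sqrt(3))
u_res = 6.4285714 / 3.4641016
u_res = 1.8558

1.8558


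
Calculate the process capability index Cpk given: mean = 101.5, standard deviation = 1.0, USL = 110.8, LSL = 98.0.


Cpu = (USL - mean) / (3*sigma) = (110.8 - 101.5) / (3*1.0) = 3.1000
Cpl = (mean - LSL) / (3*sigma) = (101.5 - 98.0) / (3*1.0) = 1.1667
Cpk = min(Cpu, Cpl) = 1.1667

1.1667


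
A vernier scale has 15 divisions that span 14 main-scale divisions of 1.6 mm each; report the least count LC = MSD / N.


LC = MSD / n_div
= 1.6 / 15
= 0.1067

0.1067


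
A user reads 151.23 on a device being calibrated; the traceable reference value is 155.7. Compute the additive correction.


Correction = standard - reading
= 155.7 - 151.23
= 4.4700

4.4700


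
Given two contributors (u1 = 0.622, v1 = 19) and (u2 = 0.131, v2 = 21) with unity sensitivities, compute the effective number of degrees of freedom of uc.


uc = sqrt(u1^2 + u2^2) = sqrt(0.622^2 + 0.131^2) = 0.63564534
v_eff = uc^4 / (u1^4/v1 + u2^4/v2)
= 0.63564534^4 / (0.622^4/19 + 0.131^4/21)
= 0.16325236 / 0.007891878
v_eff = 20.6861

20.6861


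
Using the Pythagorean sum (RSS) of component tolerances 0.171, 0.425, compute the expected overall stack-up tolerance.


RSS = sqrt(0.171^2 + 0.425^2)
= sqrt(0.209866)
= 0.4581

0.4581


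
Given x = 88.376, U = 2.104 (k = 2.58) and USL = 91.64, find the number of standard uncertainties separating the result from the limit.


u = U / k = 2.104 / 2.58 = 0.81550388
margin = |USL - x| = |91.64 - 88.376| = 3.264
z = margin / u = 3.264 / 0.81550388
z = 4.0024

4.0024


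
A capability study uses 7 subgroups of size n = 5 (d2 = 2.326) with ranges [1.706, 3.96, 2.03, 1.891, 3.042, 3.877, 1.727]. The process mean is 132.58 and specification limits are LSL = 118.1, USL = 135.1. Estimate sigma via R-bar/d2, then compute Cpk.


R_bar = (1.706 + 3.96 + 2.03 + 1.891 + 3.042 + 3.877 + 1.727) / 7 = 2.6047143
sigma = R_bar / d2 = 2.6047143 / 2.326 = 1.1198256
Cp = (USL - LSL)/(6*sigma) = (135.1 - 118.1)/(6*1.1198256) = 2.5302
Cpu = (135.1 - 132.58)/(3*1.1198256) = 0.7501
Cpl = (132.58 - 118.1)/(3*1.1198256) = 4.3102
Cpk = min(Cpu, Cpl) = 0.7501

0.7501


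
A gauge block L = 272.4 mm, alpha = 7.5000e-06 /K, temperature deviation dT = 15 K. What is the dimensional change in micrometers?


dL = L * alpha * dT
= 272.4 * 7.5000e-06 * 15
= 0.0306450 mm
dL_um = 0.0306450 * 1000 = 30.6450 um

30.6450


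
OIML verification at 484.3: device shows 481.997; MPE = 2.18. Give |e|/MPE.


e = indication - reference = 481.997 - 484.3 = -2.3030
|e| = 2.3030
ratio = |e| / MPE = 2.3030 / 2.18
ratio = 1.0564

1.0564


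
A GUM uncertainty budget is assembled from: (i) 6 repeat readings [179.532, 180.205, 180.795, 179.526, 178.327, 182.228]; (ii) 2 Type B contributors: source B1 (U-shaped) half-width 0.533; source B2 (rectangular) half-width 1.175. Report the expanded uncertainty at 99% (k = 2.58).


mean = (179.532 + 180.205 + 180.795 + 179.526 + 178.327 + 182.228) / 6 = 180.1021667
s = sqrt(sum((x - mean)^2)/(n-1)) = 1.3280086
u_A = s / sqrt(n) = 1.3280086 / sqrt(6) = 0.54215724
u_B1 = 0.533 / sqrt(2) = 0.37688791
u_B2 = 1.175 / sqrt(3) = 0.67838657
uc = sqrt(0.54215724^2 + 0.37688791^2 + 0.67838657^2) = 0.9466717
U = k * uc = 2.58 * 0.9466717
U = 2.4424

2.4424


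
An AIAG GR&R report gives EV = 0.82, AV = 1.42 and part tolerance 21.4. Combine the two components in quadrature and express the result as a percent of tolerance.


GRR = sqrt(EV^2 + AV^2) = sqrt(0.82^2 + 1.42^2) = 1.6397561
%GRR = GRR / tol * 100 = 1.6397561 / 21.4 * 100
%GRR = 7.6624

7.6624


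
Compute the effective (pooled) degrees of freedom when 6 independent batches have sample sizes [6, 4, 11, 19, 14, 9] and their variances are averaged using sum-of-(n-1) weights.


nu = sum_i (n_i - 1)
nu = ((6 - 1) + (4 - 1) + (11 - 1) + (19 - 1) + (14 - 1) + (9 - 1))
nu = 5 + 3 + 10 + 18 + 13 + 8
nu = 57

57


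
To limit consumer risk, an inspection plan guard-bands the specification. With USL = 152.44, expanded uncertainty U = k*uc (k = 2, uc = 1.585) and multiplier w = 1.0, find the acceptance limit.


U = k * uc = 2 * 1.585 = 3.17
guard band g = w * U = 1.0 * 3.17 = 3.17
AL = USL - g = 152.44 - 3.17
AL = 149.2700

149.2700


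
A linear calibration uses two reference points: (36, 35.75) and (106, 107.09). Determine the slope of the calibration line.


slope = (y2 - y1) / (x2 - x1)
= (107.09 - 35.75) / (106 - 36)
= 71.3400 / 70
= 1.0191

1.0191


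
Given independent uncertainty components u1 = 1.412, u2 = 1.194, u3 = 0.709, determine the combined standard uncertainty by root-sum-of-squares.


uc = sqrt(1.412^2 + 1.194^2 + 0.709^2)
uc = sqrt(3.922061)
uc = 1.9804

1.9804


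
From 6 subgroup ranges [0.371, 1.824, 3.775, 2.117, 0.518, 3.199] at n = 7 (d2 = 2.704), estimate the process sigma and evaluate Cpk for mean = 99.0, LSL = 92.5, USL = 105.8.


R_bar = (0.371 + 1.824 + 3.775 + 2.117 + 0.518 + 3.199) / 6 = 1.9673333
sigma = R_bar / d2 = 1.9673333 / 2.704 = 0.72756409
Cp = (USL - LSL)/(6*sigma) = (105.8 - 92.5)/(6*0.72756409) = 3.0467
Cpu = (105.8 - 99.0)/(3*0.72756409) = 3.1154
Cpl = (99.0 - 92.5)/(3*0.72756409) = 2.9780
Cpk = min(Cpu, Cpl) = 2.9780

2.9780


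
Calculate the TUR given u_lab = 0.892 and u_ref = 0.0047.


TUR = u_lab / u_ref
= 0.892 / 0.0047
= 189.7872

189.7872


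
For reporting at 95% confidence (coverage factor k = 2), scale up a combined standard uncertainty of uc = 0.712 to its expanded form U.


U = k * uc
U = 2 * 0.712
U = 1.4240

1.4240


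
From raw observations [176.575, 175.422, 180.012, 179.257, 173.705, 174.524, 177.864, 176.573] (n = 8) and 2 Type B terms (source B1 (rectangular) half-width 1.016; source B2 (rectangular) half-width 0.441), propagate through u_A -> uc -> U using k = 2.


mean = (176.575 + 175.422 + 180.012 + 179.257 + 173.705 + 174.524 + 177.864 + 176.573) / 8 = 176.7415
s = sqrt(sum((x - mean)^2)/(n-1)) = 2.210971
u_A = s / sqrt(n) = 2.210971 / sqrt(8) = 0.78169629
u_B1 = 1.016 / sqrt(3) = 0.58658787
u_B2 = 0.441 / sqrt(3) = 0.25461147
uc = sqrt(0.78169629^2 + 0.58658787^2 + 0.25461147^2) = 1.0099314
U = k * uc = 2 * 1.0099314
U = 2.0199

2.0199


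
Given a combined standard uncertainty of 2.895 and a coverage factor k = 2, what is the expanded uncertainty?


U = k * uc
U = 2 * 2.895
U = 5.7900

5.7900


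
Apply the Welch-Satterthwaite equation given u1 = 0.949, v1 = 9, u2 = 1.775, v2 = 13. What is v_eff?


uc = sqrt(u1^2 + u2^2) = sqrt(0.949^2 + 1.775^2) = 2.0127658
v_eff = uc^4 / (u1^4/v1 + u2^4/v2)
= 2.0127658^4 / (0.949^4/9 + 1.775^4/13)
= 16.412433 / 0.85369239
v_eff = 19.2252

19.2252


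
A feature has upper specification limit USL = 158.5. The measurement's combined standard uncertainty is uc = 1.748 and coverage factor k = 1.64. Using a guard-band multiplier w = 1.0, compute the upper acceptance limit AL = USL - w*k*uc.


U = k * uc = 1.64 * 1.748 = 2.86672
guard band g = w * U = 1.0 * 2.86672 = 2.86672
AL = USL - g = 158.5 - 2.86672
AL = 155.6333

155.6333


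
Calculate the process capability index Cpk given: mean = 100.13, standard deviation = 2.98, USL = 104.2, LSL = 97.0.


Cpu = (USL - mean) / (3*sigma) = (104.2 - 100.13) / (3*2.98) = 0.4553
Cpl = (mean - LSL) / (3*sigma) = (100.13 - 97.0) / (3*2.98) = 0.3501
Cpk = min(Cpu, Cpl) = 0.3501

0.3501


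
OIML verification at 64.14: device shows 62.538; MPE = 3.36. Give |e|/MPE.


e = indication - reference = 62.538 - 64.14 = -1.6020
|e| = 1.6020
ratio = |e| / MPE = 1.6020 / 3.36
ratio = 0.4768

0.4768


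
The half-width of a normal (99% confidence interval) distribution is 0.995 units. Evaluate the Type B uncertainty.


u_B = half_width / 2.576
u_B = 0.995 / 2.576
u_B = 0.3863

0.3863


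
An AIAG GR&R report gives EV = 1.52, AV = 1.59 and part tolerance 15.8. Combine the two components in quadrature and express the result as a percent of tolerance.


GRR = sqrt(EV^2 + AV^2) = sqrt(1.52^2 + 1.59^2) = 2.1996591
%GRR = GRR / tol * 100 = 2.1996591 / 15.8 * 100
%GRR = 13.9219

13.9219


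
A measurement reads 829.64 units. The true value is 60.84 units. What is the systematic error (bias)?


Systematic error = measured - true
= 829.64 - 60.84
= 768.8000

768.8000


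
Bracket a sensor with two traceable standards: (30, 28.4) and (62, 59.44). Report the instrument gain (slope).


slope = (y2 - y1) / (x2 - x1)
= (59.44 - 28.4) / (62 - 30)
= 31.0400 / 32
= 0.9700

0.9700


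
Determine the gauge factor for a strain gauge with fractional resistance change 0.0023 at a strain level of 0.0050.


GF = (dR/R) / epsilon
= 0.0023 / 0.0050
= 0.4600

0.4600


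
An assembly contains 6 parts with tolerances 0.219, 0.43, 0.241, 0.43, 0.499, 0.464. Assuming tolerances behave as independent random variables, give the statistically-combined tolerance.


RSS = sqrt(0.219^2 + 0.43^2 + 0.241^2 + 0.43^2 + 0.499^2 + 0.464^2)
= sqrt(0.940139)
= 0.9696

0.9696


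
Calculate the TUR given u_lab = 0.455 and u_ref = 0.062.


TUR = u_lab / u_ref
= 0.455 / 0.062
= 7.3387

7.3387


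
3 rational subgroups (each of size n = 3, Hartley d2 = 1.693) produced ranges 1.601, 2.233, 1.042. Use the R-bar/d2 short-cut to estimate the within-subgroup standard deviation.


R_bar = (1.601 + 2.233 + 1.042) / 3
R_bar = 4.876 / 3 = 1.6253333
sigma_hat = R_bar / d2 = 1.6253333 / 1.693 = 0.9600

0.9600


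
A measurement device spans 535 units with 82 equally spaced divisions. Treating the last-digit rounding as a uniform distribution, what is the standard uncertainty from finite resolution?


resolution = range / divisions
resolution = 535 / 82 = 6.5243902
u_res = resolution / (2*sqrt(3))
u_res = 6.5243902 / 3.4641016
u_res = 1.8834

1.8834


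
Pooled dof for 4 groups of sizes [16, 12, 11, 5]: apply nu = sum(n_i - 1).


nu = sum_i (n_i - 1)
nu = ((16 - 1) + (12 - 1) + (11 - 1) + (5 - 1))
nu = 15 + 11 + 10 + 4
nu = 40

40


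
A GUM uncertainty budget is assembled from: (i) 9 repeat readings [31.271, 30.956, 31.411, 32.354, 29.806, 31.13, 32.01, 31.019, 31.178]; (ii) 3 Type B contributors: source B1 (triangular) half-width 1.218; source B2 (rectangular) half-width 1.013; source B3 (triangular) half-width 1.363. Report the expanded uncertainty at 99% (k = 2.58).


mean = (31.271 + 30.956 + 31.411 + 32.354 + 29.806 + 31.13 + 32.01 + 31.019 + 31.178) / 9 = 31.23722222
s = sqrt(sum((x - mean)^2)/(n-1)) = 0.71290125
u_A = s / sqrt(n) = 0.71290125 / sqrt(9) = 0.23763375
u_B1 = 1.218 / sqrt(6) = 0.49724642
u_B2 = 1.013 / sqrt(3) = 0.58485582
u_B3 = 1.363 / sqrt(6) = 0.55644242
uc = sqrt(0.23763375^2 + 0.49724642^2 + 0.58485582^2 + 0.55644242^2) = 0.9774499
U = k * uc = 2.58 * 0.9774499
U = 2.5218

2.5218


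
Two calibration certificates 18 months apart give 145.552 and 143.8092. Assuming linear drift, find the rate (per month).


rate = (v2 - v1) / months
= (143.8092 - 145.552) / 18
= -1.7428 / 18
= -0.0968

-0.0968


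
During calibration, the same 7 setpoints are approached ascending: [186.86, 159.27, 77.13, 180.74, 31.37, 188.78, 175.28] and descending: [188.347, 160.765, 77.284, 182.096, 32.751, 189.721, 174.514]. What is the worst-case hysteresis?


|186.86 - 188.347| = 1.4870
|159.27 - 160.765| = 1.4950
|77.13 - 77.284| = 0.1540
|180.74 - 182.096| = 1.3560
|31.37 - 32.751| = 1.3810
|188.78 - 189.721| = 0.9410
|175.28 - 174.514| = 0.7660
hysteresis = max(diffs) = 1.4950

1.4950


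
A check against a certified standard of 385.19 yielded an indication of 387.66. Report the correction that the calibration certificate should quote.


Correction = standard - reading
= 385.19 - 387.66
= -2.4700

-2.4700


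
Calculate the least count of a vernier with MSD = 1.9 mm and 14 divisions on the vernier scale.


LC = MSD / n_div
= 1.9 / 14
= 0.1357

0.1357


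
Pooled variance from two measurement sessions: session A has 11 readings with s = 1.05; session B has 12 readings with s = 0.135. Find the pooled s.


s_p = sqrt(((n1-1)*s1^2 + (n2-1)*s2^2) / (n1+n2-2))
numerator = (11-1)*1.05^2 + (12-1)*0.135^2 = 11.025 + 0.200475 = 11.225475
denominator = 11 + 12 - 2 = 21
s_p^2 = 11.225475 / 21 = 0.53454643
s_p = sqrt(0.53454643) = 0.7311

0.7311


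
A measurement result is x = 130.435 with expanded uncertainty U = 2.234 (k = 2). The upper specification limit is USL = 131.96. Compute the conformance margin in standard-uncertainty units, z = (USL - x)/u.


u = U / k = 2.234 / 2 = 1.117
margin = |USL - x| = |131.96 - 130.435| = 1.525
z = margin / u = 1.525 / 1.117
z = 1.3653

1.3653


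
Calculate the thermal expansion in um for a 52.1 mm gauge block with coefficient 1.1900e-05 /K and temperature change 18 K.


dL = L * alpha * dT
= 52.1 * 1.1900e-05 * 18
= 0.0111598 mm
dL_um = 0.0111598 * 1000 = 11.1598 um

11.1598


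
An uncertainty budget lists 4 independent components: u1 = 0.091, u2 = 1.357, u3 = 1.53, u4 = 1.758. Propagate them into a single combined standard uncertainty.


uc = sqrt(0.091^2 + 1.357^2 + 1.53^2 + 1.758^2)
uc = sqrt(7.281194)
uc = 2.6984

2.6984


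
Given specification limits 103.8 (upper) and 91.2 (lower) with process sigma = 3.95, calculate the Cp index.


Cp = (USL - LSL) / (6 * sigma)
= (103.8 - 91.2) / (6 * 3.95)
= 12.6000 / 23.7000
= 0.5316

0.5316


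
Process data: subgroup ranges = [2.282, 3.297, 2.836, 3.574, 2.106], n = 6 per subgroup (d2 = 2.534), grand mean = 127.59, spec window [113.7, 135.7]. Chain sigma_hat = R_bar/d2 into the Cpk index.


R_bar = (2.282 + 3.297 + 2.836 + 3.574 + 2.106) / 5 = 2.819
sigma = R_bar / d2 = 2.819 / 2.534 = 1.1124704
Cp = (USL - LSL)/(6*sigma) = (135.7 - 113.7)/(6*1.1124704) = 3.2960
Cpu = (135.7 - 127.59)/(3*1.1124704) = 2.4300
Cpl = (127.59 - 113.7)/(3*1.1124704) = 4.1619
Cpk = min(Cpu, Cpl) = 2.4300

2.4300


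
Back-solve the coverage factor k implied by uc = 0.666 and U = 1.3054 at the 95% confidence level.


k = U / uc
k = 1.3054 / 0.666
k = 1.96

1.96


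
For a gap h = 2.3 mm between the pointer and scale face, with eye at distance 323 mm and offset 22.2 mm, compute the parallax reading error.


error = h * offset / d
= 2.3 * 22.2 / 323
= 0.1581

0.1581


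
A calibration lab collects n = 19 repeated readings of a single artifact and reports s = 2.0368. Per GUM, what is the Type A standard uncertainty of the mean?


u_A = s / sqrt(n)
u_A = 2.0368 / sqrt(19)
u_A = 2.0368 / 4.3588989
u_A = 0.4673

0.4673


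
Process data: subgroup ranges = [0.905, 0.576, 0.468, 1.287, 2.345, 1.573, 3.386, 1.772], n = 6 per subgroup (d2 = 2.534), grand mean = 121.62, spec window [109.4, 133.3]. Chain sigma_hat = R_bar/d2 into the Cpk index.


R_bar = (0.905 + 0.576 + 0.468 + 1.287 + 2.345 + 1.573 + 3.386 + 1.772) / 8 = 1.539
sigma = R_bar / d2 = 1.539 / 2.534 = 0.60734017
Cp = (USL - LSL)/(6*sigma) = (133.3 - 109.4)/(6*0.60734017) = 6.5587
Cpu = (133.3 - 121.62)/(3*0.60734017) = 6.4105
Cpl = (121.62 - 109.4)/(3*0.60734017) = 6.7068
Cpk = min(Cpu, Cpl) = 6.4105

6.4105


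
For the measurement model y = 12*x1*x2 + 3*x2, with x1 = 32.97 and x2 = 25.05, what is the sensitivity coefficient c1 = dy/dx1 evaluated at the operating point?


y = 12*x1*x2 + 3*x2
dy/dx1 = 12*x2
Evaluate at x2 = 25.05: c1 = 12 * 25.05
c1 = 300.6000

300.6000


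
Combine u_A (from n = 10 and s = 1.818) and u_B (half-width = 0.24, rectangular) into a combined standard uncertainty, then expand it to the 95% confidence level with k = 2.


u_A = s / sqrt(n) = 1.818 / sqrt(10) = 0.57490208
u_B = half_width / sqrt(3) = 0.24 / sqrt(3) = 0.13856406
uc = sqrt(u_A^2 + u_B^2) = sqrt(0.57490208^2 + 0.13856406^2) = 0.59136486
U = k * uc = 2 * 0.59136486
U = 1.1827

1.1827


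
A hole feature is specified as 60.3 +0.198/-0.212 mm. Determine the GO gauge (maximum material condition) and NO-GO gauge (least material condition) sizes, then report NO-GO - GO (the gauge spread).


GO = nominal - lower_tol (smallest hole = maximum material condition)
GO = 60.3 - 0.212 = 60.088
NO-GO = nominal + upper_tol (largest hole = least material condition)
NO-GO = 60.3 + 0.198 = 60.498
spread = NO-GO - GO = 60.498 - 60.088 = 0.4100

0.4100


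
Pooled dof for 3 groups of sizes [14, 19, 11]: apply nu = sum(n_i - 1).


nu = sum_i (n_i - 1)
nu = ((14 - 1) + (19 - 1) + (11 - 1))
nu = 13 + 18 + 10
nu = 41

41


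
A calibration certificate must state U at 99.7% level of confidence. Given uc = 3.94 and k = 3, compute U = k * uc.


U = k * uc
U = 3 * 3.94
U = 11.8200

11.8200


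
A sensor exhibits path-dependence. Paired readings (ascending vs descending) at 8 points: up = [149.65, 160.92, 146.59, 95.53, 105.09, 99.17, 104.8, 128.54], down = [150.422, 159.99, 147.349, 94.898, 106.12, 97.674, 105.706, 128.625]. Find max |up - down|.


|149.65 - 150.422| = 0.7720
|160.92 - 159.99| = 0.9300
|146.59 - 147.349| = 0.7590
|95.53 - 94.898| = 0.6320
|105.09 - 106.12| = 1.0300
|99.17 - 97.674| = 1.4960
|104.8 - 105.706| = 0.9060
|128.54 - 128.625| = 0.0850
hysteresis = max(diffs) = 1.4960

1.4960


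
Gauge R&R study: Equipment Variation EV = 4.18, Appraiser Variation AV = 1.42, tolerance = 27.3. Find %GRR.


GRR = sqrt(EV^2 + AV^2) = sqrt(4.18^2 + 1.42^2) = 4.4146121
%GRR = GRR / tol * 100 = 4.4146121 / 27.3 * 100
%GRR = 16.1707

16.1707


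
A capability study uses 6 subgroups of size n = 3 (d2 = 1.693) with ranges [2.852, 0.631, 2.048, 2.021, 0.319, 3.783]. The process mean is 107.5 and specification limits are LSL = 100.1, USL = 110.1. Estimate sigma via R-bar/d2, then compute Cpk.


R_bar = (2.852 + 0.631 + 2.048 + 2.021 + 0.319 + 3.783) / 6 = 1.9423333
sigma = R_bar / d2 = 1.9423333 / 1.693 = 1.1472731
Cp = (USL - LSL)/(6*sigma) = (110.1 - 100.1)/(6*1.1472731) = 1.4527
Cpu = (110.1 - 107.5)/(3*1.1472731) = 0.7554
Cpl = (107.5 - 100.1)/(3*1.1472731) = 2.1500
Cpk = min(Cpu, Cpl) = 0.7554

0.7554


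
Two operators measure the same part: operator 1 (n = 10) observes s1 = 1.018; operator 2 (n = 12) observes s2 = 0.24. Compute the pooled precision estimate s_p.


s_p = sqrt(((n1-1)*s1^2 + (n2-1)*s2^2) / (n1+n2-2))
numerator = (10-1)*1.018^2 + (12-1)*0.24^2 = 9.326916 + 0.6336 = 9.960516
denominator = 10 + 12 - 2 = 20
s_p^2 = 9.960516 / 20 = 0.4980258
s_p = sqrt(0.4980258) = 0.7057

0.7057


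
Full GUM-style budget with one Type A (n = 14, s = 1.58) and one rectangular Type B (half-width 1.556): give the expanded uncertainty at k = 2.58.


u_A = s / sqrt(n) = 1.58 / sqrt(14) = 0.42227276
u_B = half_width / sqrt(3) = 1.556 / sqrt(3) = 0.89835702
uc = sqrt(u_A^2 + u_B^2) = sqrt(0.42227276^2 + 0.89835702^2) = 0.99265282
U = k * uc = 2.58 * 0.99265282
U = 2.5610

2.5610


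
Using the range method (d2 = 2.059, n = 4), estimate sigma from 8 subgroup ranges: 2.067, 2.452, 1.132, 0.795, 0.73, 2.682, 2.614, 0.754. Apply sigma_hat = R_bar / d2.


R_bar = (2.067 + 2.452 + 1.132 + 0.795 + 0.73 + 2.682 + 2.614 + 0.754) / 8
R_bar = 13.226 / 8 = 1.65325
sigma_hat = R_bar / d2 = 1.65325 / 2.059 = 0.8029

0.8029


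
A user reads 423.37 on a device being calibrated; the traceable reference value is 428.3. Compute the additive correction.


Correction = standard - reading
= 428.3 - 423.37
= 4.9300

4.9300


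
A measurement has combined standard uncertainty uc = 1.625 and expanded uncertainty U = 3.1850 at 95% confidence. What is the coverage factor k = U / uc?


k = U / uc
k = 3.1850 / 1.625
k = 1.96

1.96


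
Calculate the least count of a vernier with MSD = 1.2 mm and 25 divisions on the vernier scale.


LC = MSD / n_div
= 1.2 / 25
= 0.0480

0.0480


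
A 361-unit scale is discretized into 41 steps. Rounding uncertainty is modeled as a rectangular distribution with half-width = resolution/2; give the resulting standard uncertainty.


resolution = range / divisions
resolution = 361 / 41 = 8.804878
u_res = resolution / (2*sqrt(3))
u_res = 8.804878 / 3.4641016
u_res = 2.5417

2.5417


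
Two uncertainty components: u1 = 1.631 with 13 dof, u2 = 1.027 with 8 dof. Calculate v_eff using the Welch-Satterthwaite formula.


uc = sqrt(u1^2 + u2^2) = sqrt(1.631^2 + 1.027^2) = 1.927405
v_eff = uc^4 / (u1^4/v1 + u2^4/v2)
= 1.927405^4 / (1.631^4/13 + 1.027^4/8)
= 13.800408 / 0.68339947
v_eff = 20.1938

20.1938


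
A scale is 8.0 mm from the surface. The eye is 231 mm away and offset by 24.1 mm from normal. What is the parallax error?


error = h * offset / d
= 8.0 * 24.1 / 231
= 0.8346

0.8346


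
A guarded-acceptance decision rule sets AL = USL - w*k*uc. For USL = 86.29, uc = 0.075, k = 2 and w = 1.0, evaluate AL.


U = k * uc = 2 * 0.075 = 0.15
guard band g = w * U = 1.0 * 0.15 = 0.15
AL = USL - g = 86.29 - 0.15
AL = 86.1400

86.1400


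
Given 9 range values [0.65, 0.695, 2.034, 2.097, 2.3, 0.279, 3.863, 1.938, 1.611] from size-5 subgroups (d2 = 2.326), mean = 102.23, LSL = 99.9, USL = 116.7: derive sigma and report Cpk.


R_bar = (0.65 + 0.695 + 2.034 + 2.097 + 2.3 + 0.279 + 3.863 + 1.938 + 1.611) / 9 = 1.7185556
sigma = R_bar / d2 = 1.7185556 / 2.326 = 0.73884592
Cp = (USL - LSL)/(6*sigma) = (116.7 - 99.9)/(6*0.73884592) = 3.7897
Cpu = (116.7 - 102.23)/(3*0.73884592) = 6.5282
Cpl = (102.23 - 99.9)/(3*0.73884592) = 1.0512
Cpk = min(Cpu, Cpl) = 1.0512

1.0512


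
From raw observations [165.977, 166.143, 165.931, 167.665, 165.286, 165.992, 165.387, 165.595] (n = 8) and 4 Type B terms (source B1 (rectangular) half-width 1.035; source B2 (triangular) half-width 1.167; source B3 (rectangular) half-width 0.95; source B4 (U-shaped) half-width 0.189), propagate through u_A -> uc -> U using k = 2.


mean = (165.977 + 166.143 + 165.931 + 167.665 + 165.286 + 165.992 + 165.387 + 165.595) / 8 = 165.997
s = sqrt(sum((x - mean)^2)/(n-1)) = 0.74138346
u_A = s / sqrt(n) = 0.74138346 / sqrt(8) = 0.26211864
u_B1 = 1.035 / sqrt(3) = 0.59755753
u_B2 = 1.167 / sqrt(6) = 0.47642575
u_B3 = 0.95 / sqrt(3) = 0.54848276
u_B4 = 0.189 / sqrt(2) = 0.13364318
uc = sqrt(0.26211864^2 + 0.59755753^2 + 0.47642575^2 + 0.54848276^2 + 0.13364318^2) = 0.98562494
U = k * uc = 2 * 0.98562494
U = 1.9712

1.9712


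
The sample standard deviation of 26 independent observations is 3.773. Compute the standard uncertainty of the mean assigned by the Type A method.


u_A = s / sqrt(n)
u_A = 3.773 / sqrt(26)
u_A = 3.773 / 5.0990195
u_A = 0.7399

0.7399


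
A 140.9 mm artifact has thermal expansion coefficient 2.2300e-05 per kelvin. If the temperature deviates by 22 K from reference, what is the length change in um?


dL = L * alpha * dT
= 140.9 * 2.2300e-05 * 22
= 0.0691255 mm
dL_um = 0.0691255 * 1000 = 69.1255 um

69.1255


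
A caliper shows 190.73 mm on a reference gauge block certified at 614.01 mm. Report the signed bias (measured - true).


Systematic error = measured - true
= 190.73 - 614.01
= -423.2800

-423.2800


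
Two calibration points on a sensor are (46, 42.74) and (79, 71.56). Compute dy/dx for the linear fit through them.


slope = (y2 - y1) / (x2 - x1)
= (71.56 - 42.74) / (79 - 46)
= 28.8200 / 33
= 0.8733

0.8733


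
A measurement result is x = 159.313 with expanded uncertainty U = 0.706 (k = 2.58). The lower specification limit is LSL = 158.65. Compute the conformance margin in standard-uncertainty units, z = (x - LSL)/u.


u = U / k = 0.706 / 2.58 = 0.27364341
margin = |LSL - x| = |158.65 - 159.313| = 0.663
z = margin / u = 0.663 / 0.27364341
z = 2.4229

2.4229


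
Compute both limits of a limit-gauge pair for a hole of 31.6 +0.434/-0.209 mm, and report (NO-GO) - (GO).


GO = nominal - lower_tol (smallest hole = maximum material condition)
GO = 31.6 - 0.209 = 31.391
NO-GO = nominal + upper_tol (largest hole = least material condition)
NO-GO = 31.6 + 0.434 = 32.034
spread = NO-GO - GO = 32.034 - 31.391 = 0.6430

0.6430


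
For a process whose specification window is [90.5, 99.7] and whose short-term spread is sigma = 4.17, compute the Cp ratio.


Cp = (USL - LSL) / (6 * sigma)
= (99.7 - 90.5) / (6 * 4.17)
= 9.2000 / 25.0200
= 0.3677

0.3677


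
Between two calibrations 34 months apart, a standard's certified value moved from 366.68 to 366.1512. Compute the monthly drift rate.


rate = (v2 - v1) / months
= (366.1512 - 366.68) / 34
= -0.5288 / 34
= -0.0156

-0.0156


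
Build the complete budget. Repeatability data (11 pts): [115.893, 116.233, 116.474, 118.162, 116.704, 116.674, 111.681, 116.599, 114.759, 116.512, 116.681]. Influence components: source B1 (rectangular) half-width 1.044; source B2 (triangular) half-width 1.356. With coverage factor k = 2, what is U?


mean = (115.893 + 116.233 + 116.474 + 118.162 + 116.704 + 116.674 + 111.681 + 116.599 + 114.759 + 116.512 + 116.681) / 11 = 116.0338182
s = sqrt(sum((x - mean)^2)/(n-1)) = 1.6486515
u_A = s / sqrt(n) = 1.6486515 / sqrt(11) = 0.49708713
u_B1 = 1.044 / sqrt(3) = 0.60275368
u_B2 = 1.356 / sqrt(6) = 0.55358468
uc = sqrt(0.49708713^2 + 0.60275368^2 + 0.55358468^2) = 0.95752995
U = k * uc = 2 * 0.95752995
U = 1.9151

1.9151


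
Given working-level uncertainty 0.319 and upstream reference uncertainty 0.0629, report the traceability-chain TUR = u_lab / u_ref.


TUR = u_lab / u_ref
= 0.319 / 0.0629
= 5.0715

5.0715


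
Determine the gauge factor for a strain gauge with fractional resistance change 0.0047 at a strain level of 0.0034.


GF = (dR/R) / epsilon
= 0.0047 / 0.0034
= 1.3824

1.3824


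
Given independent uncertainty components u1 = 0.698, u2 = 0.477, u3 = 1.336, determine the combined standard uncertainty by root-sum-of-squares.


uc = sqrt(0.698^2 + 0.477^2 + 1.336^2)
uc = sqrt(2.499629)
uc = 1.5810

1.5810


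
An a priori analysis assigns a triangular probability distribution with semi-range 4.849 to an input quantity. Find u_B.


u_B = half_width / sqrt(6)
u_B = 4.849 / 2.4494897
u_B = 1.9796

1.9796


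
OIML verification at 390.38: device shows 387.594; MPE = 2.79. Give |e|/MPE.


e = indication - reference = 387.594 - 390.38 = -2.7860
|e| = 2.7860
ratio = |e| / MPE = 2.7860 / 2.79
ratio = 0.9986

0.9986


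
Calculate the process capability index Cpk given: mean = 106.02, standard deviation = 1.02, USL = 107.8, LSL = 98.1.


Cpu = (USL - mean) / (3*sigma) = (107.8 - 106.02) / (3*1.02) = 0.5817
Cpl = (mean - LSL) / (3*sigma) = (106.02 - 98.1) / (3*1.02) = 2.5882
Cpk = min(Cpu, Cpl) = 0.5817

0.5817


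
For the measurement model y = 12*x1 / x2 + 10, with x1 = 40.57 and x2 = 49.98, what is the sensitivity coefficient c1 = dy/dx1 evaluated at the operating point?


y = 12*x1 / x2 + 10
dy/dx1 = 12/x2
Evaluate at x2 = 49.98: c1 = 12 / 49.98
c1 = 0.2401

0.2401


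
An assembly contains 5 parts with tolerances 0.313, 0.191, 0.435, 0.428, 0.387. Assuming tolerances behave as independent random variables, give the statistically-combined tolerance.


RSS = sqrt(0.313^2 + 0.191^2 + 0.435^2 + 0.428^2 + 0.387^2)
= sqrt(0.656628)
= 0.8103

0.8103


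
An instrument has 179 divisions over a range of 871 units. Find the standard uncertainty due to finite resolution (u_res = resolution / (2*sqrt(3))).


resolution = range / divisions
resolution = 871 / 179 = 4.8659218
u_res = resolution / (2*sqrt(3))
u_res = 4.8659218 / 3.4641016
u_res = 1.4047

1.4047


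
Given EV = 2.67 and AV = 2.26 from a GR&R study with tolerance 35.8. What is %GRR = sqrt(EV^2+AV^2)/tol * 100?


GRR = sqrt(EV^2 + AV^2) = sqrt(2.67^2 + 2.26^2) = 3.4980709
%GRR = GRR / tol * 100 = 3.4980709 / 35.8 * 100
%GRR = 9.7711

9.7711


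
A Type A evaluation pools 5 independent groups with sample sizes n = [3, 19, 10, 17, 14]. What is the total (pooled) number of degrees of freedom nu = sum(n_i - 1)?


nu = sum_i (n_i - 1)
nu = ((3 - 1) + (19 - 1) + (10 - 1) + (17 - 1) + (14 - 1))
nu = 2 + 18 + 9 + 16 + 13
nu = 58

58


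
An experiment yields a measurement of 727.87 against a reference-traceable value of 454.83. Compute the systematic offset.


Systematic error = measured - true
= 727.87 - 454.83
= 273.0400

273.0400


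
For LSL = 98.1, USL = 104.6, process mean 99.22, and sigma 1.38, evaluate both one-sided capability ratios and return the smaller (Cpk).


Cpu = (USL - mean) / (3*sigma) = (104.6 - 99.22) / (3*1.38) = 1.2995
Cpl = (mean - LSL) / (3*sigma) = (99.22 - 98.1) / (3*1.38) = 0.2705
Cpk = min(Cpu, Cpl) = 0.2705

0.2705


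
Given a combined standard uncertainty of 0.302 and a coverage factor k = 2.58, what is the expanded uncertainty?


U = k * uc
U = 2.58 * 0.302
U = 0.7792

0.7792


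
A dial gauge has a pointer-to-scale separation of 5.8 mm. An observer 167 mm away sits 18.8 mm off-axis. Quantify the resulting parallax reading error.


error = h * offset / d
= 5.8 * 18.8 / 167
= 0.6529

0.6529


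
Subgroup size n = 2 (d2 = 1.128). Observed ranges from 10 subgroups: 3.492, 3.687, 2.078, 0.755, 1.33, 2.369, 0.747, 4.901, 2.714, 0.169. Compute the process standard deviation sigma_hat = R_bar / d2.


R_bar = (3.492 + 3.687 + 2.078 + 0.755 + 1.33 + 2.369 + 0.747 + 4.901 + 2.714 + 0.169) / 10
R_bar = 22.242 / 10 = 2.2242
sigma_hat = R_bar / d2 = 2.2242 / 1.128 = 1.9718

1.9718


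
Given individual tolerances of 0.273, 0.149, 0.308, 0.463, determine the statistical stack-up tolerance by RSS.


RSS = sqrt(0.273^2 + 0.149^2 + 0.308^2 + 0.463^2)
= sqrt(0.405963)
= 0.6372

0.6372


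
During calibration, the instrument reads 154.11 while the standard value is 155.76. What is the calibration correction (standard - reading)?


Correction = standard - reading
= 155.76 - 154.11
= 1.6500

1.6500


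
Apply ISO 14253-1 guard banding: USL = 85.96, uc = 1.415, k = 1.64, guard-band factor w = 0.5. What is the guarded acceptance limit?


U = k * uc = 1.64 * 1.415 = 2.3206
guard band g = w * U = 0.5 * 2.3206 = 1.1603
AL = USL - g = 85.96 - 1.1603
AL = 84.7997

84.7997


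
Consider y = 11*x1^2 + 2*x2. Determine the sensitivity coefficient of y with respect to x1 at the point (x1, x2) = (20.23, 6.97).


y = 11*x1^2 + 2*x2
dy/dx1 = 2*11*x1
Evaluate at x1 = 20.23: c1 = 22 * 20.23
c1 = 445.0600

445.0600


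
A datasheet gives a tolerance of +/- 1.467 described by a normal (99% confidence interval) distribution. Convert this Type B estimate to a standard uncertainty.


u_B = half_width / 2.576
u_B = 1.467 / 2.576
u_B = 0.5695

0.5695


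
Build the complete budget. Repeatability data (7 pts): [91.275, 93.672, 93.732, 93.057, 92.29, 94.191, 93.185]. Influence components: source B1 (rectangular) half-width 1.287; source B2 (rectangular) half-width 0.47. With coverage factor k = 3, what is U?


mean = (91.275 + 93.672 + 93.732 + 93.057 + 92.29 + 94.191 + 93.185) / 7 = 93.05742857
s = sqrt(sum((x - mean)^2)/(n-1)) = 0.9916318
u_A = s / sqrt(n) = 0.9916318 / sqrt(7) = 0.37480159
u_B1 = 1.287 / sqrt(3) = 0.7430498
u_B2 = 0.47 / sqrt(3) = 0.27135463
uc = sqrt(0.37480159^2 + 0.7430498^2 + 0.27135463^2) = 0.87534712
U = k * uc = 3 * 0.87534712
U = 2.6260

2.6260


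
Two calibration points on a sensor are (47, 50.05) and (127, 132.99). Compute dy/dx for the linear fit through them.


slope = (y2 - y1) / (x2 - x1)
= (132.99 - 50.05) / (127 - 47)
= 82.9400 / 80
= 1.0368

1.0368


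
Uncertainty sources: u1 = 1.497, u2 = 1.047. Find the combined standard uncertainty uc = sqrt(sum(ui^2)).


uc = sqrt(1.497^2 + 1.047^2)
uc = sqrt(3.337218)
uc = 1.8268

1.8268


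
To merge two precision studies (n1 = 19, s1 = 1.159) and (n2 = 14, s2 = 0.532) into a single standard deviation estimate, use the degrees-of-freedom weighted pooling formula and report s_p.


s_p = sqrt(((n1-1)*s1^2 + (n2-1)*s2^2) / (n1+n2-2))
numerator = (19-1)*1.159^2 + (14-1)*0.532^2 = 24.179058 + 3.679312 = 27.85837
denominator = 19 + 14 - 2 = 31
s_p^2 = 27.85837 / 31 = 0.8986571
s_p = sqrt(0.8986571) = 0.9480

0.9480


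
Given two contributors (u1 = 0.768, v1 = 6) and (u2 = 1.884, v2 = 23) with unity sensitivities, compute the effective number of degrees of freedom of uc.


uc = sqrt(u1^2 + u2^2) = sqrt(0.768^2 + 1.884^2) = 2.0345221
v_eff = uc^4 / (u1^4/v1 + u2^4/v2)
= 2.0345221^4 / (0.768^4/6 + 1.884^4/23)
= 17.13364 / 0.60574892
v_eff = 28.2851

28.2851


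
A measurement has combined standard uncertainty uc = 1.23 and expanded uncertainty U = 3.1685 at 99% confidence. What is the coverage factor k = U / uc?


k = U / uc
k = 3.1685 / 1.23
k = 2.576

2.576


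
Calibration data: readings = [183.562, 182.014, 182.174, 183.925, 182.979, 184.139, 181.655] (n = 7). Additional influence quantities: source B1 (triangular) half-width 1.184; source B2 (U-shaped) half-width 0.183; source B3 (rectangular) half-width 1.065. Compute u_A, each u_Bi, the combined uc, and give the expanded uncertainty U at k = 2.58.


mean = (183.562 + 182.014 + 182.174 + 183.925 + 182.979 + 184.139 + 181.655) / 7 = 182.9211429
s = sqrt(sum((x - mean)^2)/(n-1)) = 0.99072355
u_A = s / sqrt(n) = 0.99072355 / sqrt(7) = 0.3744583
u_B1 = 1.184 / sqrt(6) = 0.48336598
u_B2 = 0.183 / sqrt(2) = 0.12940054
u_B3 = 1.065 / sqrt(3) = 0.61487804
uc = sqrt(0.3744583^2 + 0.48336598^2 + 0.12940054^2 + 0.61487804^2) = 0.87674466
U = k * uc = 2.58 * 0.87674466
U = 2.2620

2.2620


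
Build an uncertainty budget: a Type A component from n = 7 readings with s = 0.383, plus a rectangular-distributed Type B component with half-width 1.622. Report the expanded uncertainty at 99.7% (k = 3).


u_A = s / sqrt(n) = 0.383 / sqrt(7) = 0.14476039
u_B = half_width / sqrt(3) = 1.622 / sqrt(3) = 0.93646214
uc = sqrt(u_A^2 + u_B^2) = sqrt(0.14476039^2 + 0.93646214^2) = 0.94758478
U = k * uc = 3 * 0.94758478
U = 2.8428

2.8428


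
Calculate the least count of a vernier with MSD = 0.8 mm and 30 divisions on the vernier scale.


LC = MSD / n_div
= 0.8 / 30
= 0.0267

0.0267


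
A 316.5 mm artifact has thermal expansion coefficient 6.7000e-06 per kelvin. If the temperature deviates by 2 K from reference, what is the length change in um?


dL = L * alpha * dT
= 316.5 * 6.7000e-06 * 2
= 0.0042411 mm
dL_um = 0.0042411 * 1000 = 4.2411 um

4.2411


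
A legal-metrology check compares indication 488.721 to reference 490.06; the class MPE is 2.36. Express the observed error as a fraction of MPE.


e = indication - reference = 488.721 - 490.06 = -1.3390
|e| = 1.3390
ratio = |e| / MPE = 1.3390 / 2.36
ratio = 0.5674

0.5674


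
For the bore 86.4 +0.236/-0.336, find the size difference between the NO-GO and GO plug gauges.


GO = nominal - lower_tol (smallest hole = maximum material condition)
GO = 86.4 - 0.336 = 86.064
NO-GO = nominal + upper_tol (largest hole = least material condition)
NO-GO = 86.4 + 0.236 = 86.636
spread = NO-GO - GO = 86.636 - 86.064 = 0.5720

0.5720


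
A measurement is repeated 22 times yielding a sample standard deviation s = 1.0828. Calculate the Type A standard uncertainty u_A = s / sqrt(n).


u_A = s / sqrt(n)
u_A = 1.0828 / sqrt(22)
u_A = 1.0828 / 4.6904158
u_A = 0.2309

0.2309


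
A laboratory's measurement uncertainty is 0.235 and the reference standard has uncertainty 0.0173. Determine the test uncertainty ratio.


TUR = u_lab / u_ref
= 0.235 / 0.0173
= 13.5838

13.5838


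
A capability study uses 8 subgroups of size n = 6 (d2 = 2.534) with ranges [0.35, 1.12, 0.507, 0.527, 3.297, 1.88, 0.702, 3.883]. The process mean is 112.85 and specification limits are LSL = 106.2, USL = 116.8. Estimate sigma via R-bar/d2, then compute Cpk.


R_bar = (0.35 + 1.12 + 0.507 + 0.527 + 3.297 + 1.88 + 0.702 + 3.883) / 8 = 1.53325
sigma = R_bar / d2 = 1.53325 / 2.534 = 0.60507103
Cp = (USL - LSL)/(6*sigma) = (116.8 - 106.2)/(6*0.60507103) = 2.9198
Cpu = (116.8 - 112.85)/(3*0.60507103) = 2.1761
Cpl = (112.85 - 106.2)/(3*0.60507103) = 3.6635
Cpk = min(Cpu, Cpl) = 2.1761

2.1761


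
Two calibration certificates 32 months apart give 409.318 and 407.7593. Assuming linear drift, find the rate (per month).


rate = (v2 - v1) / months
= (407.7593 - 409.318) / 32
= -1.5587 / 32
= -0.0487

-0.0487


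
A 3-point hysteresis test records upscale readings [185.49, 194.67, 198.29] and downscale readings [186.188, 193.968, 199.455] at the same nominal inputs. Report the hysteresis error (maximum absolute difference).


|185.49 - 186.188| = 0.6980
|194.67 - 193.968| = 0.7020
|198.29 - 199.455| = 1.1650
hysteresis = max(diffs) = 1.1650

1.1650


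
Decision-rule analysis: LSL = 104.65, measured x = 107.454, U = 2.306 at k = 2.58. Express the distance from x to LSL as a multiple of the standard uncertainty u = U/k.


u = U / k = 2.306 / 2.58 = 0.89379845
margin = |LSL - x| = |104.65 - 107.454| = 2.804
z = margin / u = 2.804 / 0.89379845
z = 3.1372

3.1372


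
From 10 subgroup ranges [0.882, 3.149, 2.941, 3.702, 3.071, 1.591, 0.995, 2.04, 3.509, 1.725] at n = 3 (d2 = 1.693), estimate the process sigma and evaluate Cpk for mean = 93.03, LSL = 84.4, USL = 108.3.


R_bar = (0.882 + 3.149 + 2.941 + 3.702 + 3.071 + 1.591 + 0.995 + 2.04 + 3.509 + 1.725) / 10 = 2.3605
sigma = R_bar / d2 = 2.3605 / 1.693 = 1.3942705
Cp = (USL - LSL)/(6*sigma) = (108.3 - 84.4)/(6*1.3942705) = 2.8569
Cpu = (108.3 - 93.03)/(3*1.3942705) = 3.6507
Cpl = (93.03 - 84.4)/(3*1.3942705) = 2.0632
Cpk = min(Cpu, Cpl) = 2.0632

2.0632
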